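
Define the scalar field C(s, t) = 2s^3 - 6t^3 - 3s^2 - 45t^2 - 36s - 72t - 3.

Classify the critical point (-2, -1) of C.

The mixed partial ∂²C/∂s∂t is 0, so the Hessian at any point is diag(C_ss, C_tt) = diag(6(2s - 1), -18(2t + 5)).
At (-2, -1): H = diag(-30, -54).
Both eigenvalues are negative, so H is negative definite: a local maximum.

local maximum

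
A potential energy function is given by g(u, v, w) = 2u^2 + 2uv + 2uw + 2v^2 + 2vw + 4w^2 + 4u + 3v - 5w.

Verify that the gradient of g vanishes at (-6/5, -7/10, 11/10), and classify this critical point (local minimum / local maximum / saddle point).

∇g = (4u + 2v + 2w + 4, 2u + 4v + 2w + 3, 2u + 2v + 8w - 5); substituting (-6/5, -7/10, 11/10) gives ∇g = (0, 0, 0), so (-6/5, -7/10, 11/10) is indeed a critical point.
The Hessian is constant: H = [[4, 2, 2], [2, 4, 2], [2, 2, 8]].
Leading principal minors: Δ₁ = 4, Δ₂ = 12, Δ₃ = 80.
All leading minors are positive, so H is positive definite: a local minimum.

local minimum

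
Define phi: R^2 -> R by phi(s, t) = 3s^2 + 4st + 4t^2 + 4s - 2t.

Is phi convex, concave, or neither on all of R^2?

phi is quadratic, so its Hessian is the constant matrix H = [[6, 4], [4, 8]].
det(H) = 32, tr(H) = 14.
det(H) > 0 and tr(H) > 0, so H is positive definite everywhere: convex.

convex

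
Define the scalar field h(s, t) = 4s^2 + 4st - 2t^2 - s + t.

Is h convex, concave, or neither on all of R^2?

h is quadratic, so its Hessian is the constant matrix H = [[8, 4], [4, -4]].
det(H) = -48, tr(H) = 4.
det(H) < 0, so H is indefinite: neither convex nor concave.

neither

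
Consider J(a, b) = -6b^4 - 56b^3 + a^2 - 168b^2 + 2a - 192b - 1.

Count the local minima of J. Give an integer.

1

J separates as a function of a plus a function of b, so ∇J=0 decouples.
∂J/∂a = 2(a + 1) = 0 at a ∈ {-1}; ∂J/∂b = -24(b + 1)(b + 2)(b + 4) = 0 at b ∈ {-4, -2, -1}.
The Hessian is diagonal: diag(J_aa, J_bb). Second derivatives: J_aa(-1)=2; J_bb(-4)=-144, J_bb(-2)=48, J_bb(-1)=-72.
Local minima occur where both diagonal entries positive: (-1, -2). Count: 1.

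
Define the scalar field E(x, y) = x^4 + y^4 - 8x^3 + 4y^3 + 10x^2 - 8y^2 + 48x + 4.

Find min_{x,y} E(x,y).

E(x,y) separates as P(x) + Q(y) + 4, so its minimum is min P + min Q + 4.
P'(x) = 4(x - 4)(x - 3)(x + 1) vanishes at x ∈ {-1, 3, 4}; Q'(y) = 4y(y - 1)(y + 4) vanishes at y ∈ {-4, 0, 1}.
Local minima of P (where P''>0): P(-1)=-29, P(4)=96. Local minima of Q: Q(-4)=-128, Q(1)=-3.
So the global minimum of E is P(-1) + Q(-4) + 4 = -29 − 128 + 4 = -153, attained at (-1, -4).

-153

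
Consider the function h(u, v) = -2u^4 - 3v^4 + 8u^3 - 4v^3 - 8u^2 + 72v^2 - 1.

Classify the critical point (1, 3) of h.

saddle point

The mixed partial ∂²h/∂u∂v is 0, so the Hessian at any point is diag(h_uu, h_vv) = diag(8(-3u^2 + 6u - 2), 12(-3v^2 - 2v + 12)).
At (1, 3): H = diag(8, -252).
The eigenvalues have opposite signs, so H is indefinite: a saddle point.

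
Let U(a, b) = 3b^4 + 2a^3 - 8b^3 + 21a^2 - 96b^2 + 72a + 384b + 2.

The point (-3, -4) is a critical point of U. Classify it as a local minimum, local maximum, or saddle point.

local minimum

The mixed partial ∂²U/∂a∂b is 0, so the Hessian at any point is diag(U_aa, U_bb) = diag(6(2a + 7), 12(3b^2 - 4b - 16)).
At (-3, -4): H = diag(6, 576).
Both eigenvalues are positive, so H is positive definite: a local minimum.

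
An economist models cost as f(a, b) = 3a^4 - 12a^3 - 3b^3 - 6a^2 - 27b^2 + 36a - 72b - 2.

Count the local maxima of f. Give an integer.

1

f separates as a function of a plus a function of b, so ∇f=0 decouples.
∂f/∂a = 12(a - 3)(a - 1)(a + 1) = 0 at a ∈ {-1, 1, 3}; ∂f/∂b = -9(b + 2)(b + 4) = 0 at b ∈ {-4, -2}.
The Hessian is diagonal: diag(f_aa, f_bb). Second derivatives: f_aa(-1)=96, f_aa(1)=-48, f_aa(3)=96; f_bb(-4)=18, f_bb(-2)=-18.
Local maxima occur where both diagonal entries negative: (1, -2). Count: 1.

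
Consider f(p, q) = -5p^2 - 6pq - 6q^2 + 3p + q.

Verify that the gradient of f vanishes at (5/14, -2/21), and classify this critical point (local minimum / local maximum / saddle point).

∇f = (-10p - 6q + 3, -6p - 12q + 1); substituting (5/14, -2/21) gives ∇f = (0, 0), so (5/14, -2/21) is indeed a critical point.
The Hessian of f is constant: H = [[-10, -6], [-6, -12]].
det(H) = (-10)·(-12) − (-6)² = 84.
det(H) > 0 and tr(H) = -22 < 0, so H is negative definite and the point is a local maximum.

local maximum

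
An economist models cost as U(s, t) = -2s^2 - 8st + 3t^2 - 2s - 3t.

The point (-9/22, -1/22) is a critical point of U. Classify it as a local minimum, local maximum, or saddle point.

saddle point

The Hessian of U is constant: H = [[-4, -8], [-8, 6]].
det(H) = (-4)·6 − (-8)² = -88.
Since det(H) < 0, H is indefinite and the critical point is a saddle point.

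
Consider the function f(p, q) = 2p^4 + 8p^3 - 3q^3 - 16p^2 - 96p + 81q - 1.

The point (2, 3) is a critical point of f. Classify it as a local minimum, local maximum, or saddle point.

saddle point

The mixed partial ∂²f/∂p∂q is 0, so the Hessian at any point is diag(f_pp, f_qq) = diag(8(3p^2 + 6p - 4), -18q).
At (2, 3): H = diag(160, -54).
The eigenvalues have opposite signs, so H is indefinite: a saddle point.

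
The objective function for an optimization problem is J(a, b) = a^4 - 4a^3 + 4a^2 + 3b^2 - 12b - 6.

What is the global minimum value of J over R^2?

J(a,b) separates as P(a) + Q(b) − 6, so its minimum is min P + min Q − 6.
P'(a) = 4a(a - 2)(a - 1) vanishes at a ∈ {0, 1, 2}; Q'(b) = 6b - 12 vanishes at b ∈ {2}.
Local minima of P (where P''>0): P(0)=0, P(2)=0. Local minima of Q: Q(2)=-12.
So the global minimum of J is P(0) + Q(2) − 6 = 0 − 12 − 6 = -18, attained at (0, 2).

-18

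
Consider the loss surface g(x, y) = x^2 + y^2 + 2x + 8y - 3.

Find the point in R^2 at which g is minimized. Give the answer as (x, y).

(-1, -4)

g(x,y) separates as P(x) + Q(y) − 3, so its minimum is min P + min Q − 3.
P'(x) = 2x + 2 vanishes at x ∈ {-1}; Q'(y) = 2y + 8 vanishes at y ∈ {-4}.
Local minima of P (where P''>0): P(-1)=-1. Local minima of Q: Q(-4)=-16.
So the global minimum of g is P(-1) + Q(-4) − 3 = -1 − 16 − 3 = -20, attained at (-1, -4).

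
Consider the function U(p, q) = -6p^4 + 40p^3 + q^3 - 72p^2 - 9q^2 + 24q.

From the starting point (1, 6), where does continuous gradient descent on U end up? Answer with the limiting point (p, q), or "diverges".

U is separable, so gradient descent decouples: p follows -∂U/∂p, q follows -∂U/∂q.
∂U/∂p = -24p(p - 3)(p - 2); at p=1 this is -48, so p increases.
∂U/∂q = 3(q - 4)(q - 2); at q=6 this is 24, so q decreases.
p converges to its nearest critical value 2 (a local min of the p-part); q converges to 4. The iterate converges to (2, 4).

(2, 4)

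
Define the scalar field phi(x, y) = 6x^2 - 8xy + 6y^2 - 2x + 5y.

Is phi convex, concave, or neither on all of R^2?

convex

phi is quadratic, so its Hessian is the constant matrix H = [[12, -8], [-8, 12]].
det(H) = 80, tr(H) = 24.
det(H) > 0 and tr(H) > 0, so H is positive definite everywhere: convex.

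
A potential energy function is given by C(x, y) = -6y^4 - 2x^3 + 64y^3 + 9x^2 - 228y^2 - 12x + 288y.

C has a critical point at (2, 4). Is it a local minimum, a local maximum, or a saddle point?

The mixed partial ∂²C/∂x∂y is 0, so the Hessian at any point is diag(C_xx, C_yy) = diag(6(-2x + 3), 24(-3y^2 + 16y - 19)).
At (2, 4): H = diag(-6, -72).
Both eigenvalues are negative, so H is negative definite: a local maximum.

local maximum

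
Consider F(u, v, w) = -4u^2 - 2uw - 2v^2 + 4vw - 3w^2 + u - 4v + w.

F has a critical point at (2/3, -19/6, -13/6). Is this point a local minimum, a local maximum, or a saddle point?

local maximum

The Hessian is constant: H = [[-8, 0, -2], [0, -4, 4], [-2, 4, -6]].
Leading principal minors: Δ₁ = -8, Δ₂ = 32, Δ₃ = -48.
The minors alternate sign starting negative (−, +, −), so H is negative definite: a local maximum.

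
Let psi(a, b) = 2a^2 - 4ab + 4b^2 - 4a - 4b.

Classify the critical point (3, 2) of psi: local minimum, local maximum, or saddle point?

local minimum

The Hessian of psi is constant: H = [[4, -4], [-4, 8]].
det(H) = 4·8 − (-4)² = 16.
det(H) > 0 and tr(H) = 12 > 0, so H is positive definite and the point is a local minimum.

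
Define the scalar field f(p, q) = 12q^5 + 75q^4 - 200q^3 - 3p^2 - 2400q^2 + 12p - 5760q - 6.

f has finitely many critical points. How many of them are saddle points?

f separates as a function of p plus a function of q, so ∇f=0 decouples.
∂f/∂p = -6(p - 2) = 0 at p ∈ {2}; ∂f/∂q = 60(q - 4)(q + 2)(q + 3)(q + 4) = 0 at q ∈ {-4, -3, -2, 4}.
The Hessian is diagonal: diag(f_pp, f_qq). Second derivatives: f_pp(2)=-6; f_qq(-4)=-960, f_qq(-3)=420, f_qq(-2)=-720, f_qq(4)=20160.
Saddle points occur where the two diagonal entries have opposite signs: (2, -3), (2, 4). Count: 2.

2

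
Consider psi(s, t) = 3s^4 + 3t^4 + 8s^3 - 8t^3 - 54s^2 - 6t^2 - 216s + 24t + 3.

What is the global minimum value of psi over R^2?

psi(s,t) separates as P(s) + Q(t) + 3, so its minimum is min P + min Q + 3.
P'(s) = 12(s - 3)(s + 2)(s + 3) vanishes at s ∈ {-3, -2, 3}; Q'(t) = 12(t - 2)(t - 1)(t + 1) vanishes at t ∈ {-1, 1, 2}.
Local minima of P (where P''>0): P(-3)=189, P(3)=-675. Local minima of Q: Q(-1)=-19, Q(2)=8.
So the global minimum of psi is P(3) + Q(-1) + 3 = -675 − 19 + 3 = -691, attained at (3, -1).

-691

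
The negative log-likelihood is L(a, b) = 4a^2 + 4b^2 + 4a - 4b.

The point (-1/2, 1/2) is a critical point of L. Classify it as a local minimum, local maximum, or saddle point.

The Hessian of L is constant: H = [[8, 0], [0, 8]].
det(H) = 8·8 − 0² = 64.
det(H) > 0 and tr(H) = 16 > 0, so H is positive definite and the point is a local minimum.

local minimum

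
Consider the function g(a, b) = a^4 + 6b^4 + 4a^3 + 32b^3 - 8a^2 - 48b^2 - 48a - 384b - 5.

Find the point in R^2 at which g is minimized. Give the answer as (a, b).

g(a,b) separates as P(a) + Q(b) − 5, so its minimum is min P + min Q − 5.
P'(a) = 4(a - 2)(a + 2)(a + 3) vanishes at a ∈ {-3, -2, 2}; Q'(b) = 24(b - 2)(b + 2)(b + 4) vanishes at b ∈ {-4, -2, 2}.
Local minima of P (where P''>0): P(-3)=45, P(2)=-80. Local minima of Q: Q(-4)=256, Q(2)=-608.
So the global minimum of g is P(2) + Q(2) − 5 = -80 − 608 − 5 = -693, attained at (2, 2).

(2, 2)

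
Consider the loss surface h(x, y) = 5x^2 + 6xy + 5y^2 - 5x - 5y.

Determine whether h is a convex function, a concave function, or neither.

h is quadratic, so its Hessian is the constant matrix H = [[10, 6], [6, 10]].
det(H) = 64, tr(H) = 20.
det(H) > 0 and tr(H) > 0, so H is positive definite everywhere: convex.

convex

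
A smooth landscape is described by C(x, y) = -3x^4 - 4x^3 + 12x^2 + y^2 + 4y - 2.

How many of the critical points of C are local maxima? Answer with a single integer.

C separates as a function of x plus a function of y, so ∇C=0 decouples.
∂C/∂x = -12x(x - 1)(x + 2) = 0 at x ∈ {-2, 0, 1}; ∂C/∂y = 2(y + 2) = 0 at y ∈ {-2}.
The Hessian is diagonal: diag(C_xx, C_yy). Second derivatives: C_xx(-2)=-72, C_xx(0)=24, C_xx(1)=-36; C_yy(-2)=2.
Local maxima occur where both diagonal entries negative: none. Count: 0.

0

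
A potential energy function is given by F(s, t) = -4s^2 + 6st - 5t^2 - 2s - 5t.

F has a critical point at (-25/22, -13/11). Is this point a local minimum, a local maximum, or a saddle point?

local maximum

The Hessian of F is constant: H = [[-8, 6], [6, -10]].
det(H) = (-8)·(-10) − 6² = 44.
det(H) > 0 and tr(H) = -18 < 0, so H is negative definite and the point is a local maximum.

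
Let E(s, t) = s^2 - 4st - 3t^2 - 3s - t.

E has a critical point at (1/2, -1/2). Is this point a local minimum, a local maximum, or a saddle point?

The Hessian of E is constant: H = [[2, -4], [-4, -6]].
det(H) = 2·(-6) − (-4)² = -28.
Since det(H) < 0, H is indefinite and the critical point is a saddle point.

saddle point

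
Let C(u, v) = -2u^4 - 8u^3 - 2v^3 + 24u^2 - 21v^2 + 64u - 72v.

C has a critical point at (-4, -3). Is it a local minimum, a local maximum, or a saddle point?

local maximum

The mixed partial ∂²C/∂u∂v is 0, so the Hessian at any point is diag(C_uu, C_vv) = diag(24(-u^2 - 2u + 2), -6(2v + 7)).
At (-4, -3): H = diag(-144, -6).
Both eigenvalues are negative, so H is negative definite: a local maximum.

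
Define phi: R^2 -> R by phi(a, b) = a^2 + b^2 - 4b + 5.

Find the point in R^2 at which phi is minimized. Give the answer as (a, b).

phi(a,b) separates as P(a) + Q(b) + 5, so its minimum is min P + min Q + 5.
P'(a) = 2a vanishes at a ∈ {0}; Q'(b) = 2b - 4 vanishes at b ∈ {2}.
Local minima of P (where P''>0): P(0)=0. Local minima of Q: Q(2)=-4.
So the global minimum of phi is P(0) + Q(2) + 5 = 0 − 4 + 5 = 1, attained at (0, 2).

(0, 2)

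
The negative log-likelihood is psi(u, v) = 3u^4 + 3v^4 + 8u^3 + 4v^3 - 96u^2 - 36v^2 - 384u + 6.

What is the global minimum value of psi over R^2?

psi(u,v) separates as P(u) + Q(v) + 6, so its minimum is min P + min Q + 6.
P'(u) = 12(u - 4)(u + 2)(u + 4) vanishes at u ∈ {-4, -2, 4}; Q'(v) = 12v(v - 2)(v + 3) vanishes at v ∈ {-3, 0, 2}.
Local minima of P (where P''>0): P(-4)=256, P(4)=-1792. Local minima of Q: Q(-3)=-189, Q(2)=-64.
So the global minimum of psi is P(4) + Q(-3) + 6 = -1792 − 189 + 6 = -1975, attained at (4, -3).

-1975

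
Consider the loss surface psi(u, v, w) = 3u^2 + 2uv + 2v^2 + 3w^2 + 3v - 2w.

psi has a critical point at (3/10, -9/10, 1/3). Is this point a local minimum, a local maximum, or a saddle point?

The Hessian is constant: H = [[6, 2, 0], [2, 4, 0], [0, 0, 6]].
Leading principal minors: Δ₁ = 6, Δ₂ = 20, Δ₃ = 120.
All leading minors are positive, so H is positive definite: a local minimum.

local minimum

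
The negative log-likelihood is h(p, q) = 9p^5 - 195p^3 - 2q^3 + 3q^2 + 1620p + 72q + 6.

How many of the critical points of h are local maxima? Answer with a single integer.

2

h separates as a function of p plus a function of q, so ∇h=0 decouples.
∂h/∂p = 45(p - 3)(p - 2)(p + 2)(p + 3) = 0 at p ∈ {-3, -2, 2, 3}; ∂h/∂q = -6(q - 4)(q + 3) = 0 at q ∈ {-3, 4}.
The Hessian is diagonal: diag(h_pp, h_qq). Second derivatives: h_pp(-3)=-1350, h_pp(-2)=900, h_pp(2)=-900, h_pp(3)=1350; h_qq(-3)=42, h_qq(4)=-42.
Local maxima occur where both diagonal entries negative: (-3, 4), (2, 4). Count: 2.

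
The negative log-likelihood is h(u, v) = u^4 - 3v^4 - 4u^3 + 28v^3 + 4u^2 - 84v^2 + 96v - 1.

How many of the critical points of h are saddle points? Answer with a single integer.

h separates as a function of u plus a function of v, so ∇h=0 decouples.
∂h/∂u = 4u(u - 2)(u - 1) = 0 at u ∈ {0, 1, 2}; ∂h/∂v = -12(v - 4)(v - 2)(v - 1) = 0 at v ∈ {1, 2, 4}.
The Hessian is diagonal: diag(h_uu, h_vv). Second derivatives: h_uu(0)=8, h_uu(1)=-4, h_uu(2)=8; h_vv(1)=-36, h_vv(2)=24, h_vv(4)=-72.
Saddle points occur where the two diagonal entries have opposite signs: (0, 1), (0, 4), (1, 2), (2, 1), (2, 4). Count: 5.

5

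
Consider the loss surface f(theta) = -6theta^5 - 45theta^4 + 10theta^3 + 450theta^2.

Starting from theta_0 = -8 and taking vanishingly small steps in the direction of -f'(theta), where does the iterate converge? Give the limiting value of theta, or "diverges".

f'(theta) = -30theta(theta - 2)(theta + 3)(theta + 5), so f'(-8) = -36000.
Gradient descent moves in the -f' direction, i.e. theta is increasing.
The nearest critical point in that direction is theta = -5, where f'' = 2100 > 0 (a local minimum). The iterate converges there.

-5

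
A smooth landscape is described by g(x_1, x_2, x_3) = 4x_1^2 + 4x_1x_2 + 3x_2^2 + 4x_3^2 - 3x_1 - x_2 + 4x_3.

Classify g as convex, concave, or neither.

convex

g is quadratic, so its Hessian is the constant matrix H = [[8, 4, 0], [4, 6, 0], [0, 0, 8]].
Leading principal minors: 8, 32, 256.
All positive ⇒ H ≻ 0 ⇒ convex.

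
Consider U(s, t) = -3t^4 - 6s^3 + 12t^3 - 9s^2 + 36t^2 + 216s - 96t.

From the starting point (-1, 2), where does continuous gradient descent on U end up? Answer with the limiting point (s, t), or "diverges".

U is separable, so gradient descent decouples: s follows -∂U/∂s, t follows -∂U/∂t.
∂U/∂s = -18(s - 3)(s + 4); at s=-1 this is 216, so s decreases.
∂U/∂t = -12(t - 4)(t - 1)(t + 2); at t=2 this is 96, so t decreases.
s converges to its nearest critical value -4 (a local min of the s-part); t converges to 1. The iterate converges to (-4, 1).

(-4, 1)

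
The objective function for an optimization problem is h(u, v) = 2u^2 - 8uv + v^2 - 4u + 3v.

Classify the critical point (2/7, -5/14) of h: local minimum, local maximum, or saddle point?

saddle point

The Hessian of h is constant: H = [[4, -8], [-8, 2]].
det(H) = 4·2 − (-8)² = -56.
Since det(H) < 0, H is indefinite and the critical point is a saddle point.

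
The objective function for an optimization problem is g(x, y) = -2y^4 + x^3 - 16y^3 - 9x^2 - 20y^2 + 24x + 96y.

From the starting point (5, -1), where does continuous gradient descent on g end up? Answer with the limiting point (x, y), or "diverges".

g is separable, so gradient descent decouples: x follows -∂g/∂x, y follows -∂g/∂y.
∂g/∂x = 3(x - 4)(x - 2); at x=5 this is 9, so x decreases.
∂g/∂y = -8(y - 1)(y + 3)(y + 4); at y=-1 this is 96, so y decreases.
x converges to its nearest critical value 4 (a local min of the x-part); y converges to -3. The iterate converges to (4, -3).

(4, -3)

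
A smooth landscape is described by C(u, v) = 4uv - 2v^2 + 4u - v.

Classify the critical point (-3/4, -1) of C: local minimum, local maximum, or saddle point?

The Hessian of C is constant: H = [[0, 4], [4, -4]].
det(H) = 0·(-4) − 4² = -16.
Since det(H) < 0, H is indefinite and the critical point is a saddle point.

saddle point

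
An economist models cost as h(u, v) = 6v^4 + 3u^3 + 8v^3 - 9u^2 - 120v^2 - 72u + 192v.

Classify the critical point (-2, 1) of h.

The mixed partial ∂²h/∂u∂v is 0, so the Hessian at any point is diag(h_uu, h_vv) = diag(18(u - 1), 24(3v^2 + 2v - 10)).
At (-2, 1): H = diag(-54, -120).
Both eigenvalues are negative, so H is negative definite: a local maximum.

local maximum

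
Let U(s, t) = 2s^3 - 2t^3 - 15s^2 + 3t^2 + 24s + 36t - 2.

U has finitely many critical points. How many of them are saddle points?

U separates as a function of s plus a function of t, so ∇U=0 decouples.
∂U/∂s = 6(s - 4)(s - 1) = 0 at s ∈ {1, 4}; ∂U/∂t = -6(t - 3)(t + 2) = 0 at t ∈ {-2, 3}.
The Hessian is diagonal: diag(U_ss, U_tt). Second derivatives: U_ss(1)=-18, U_ss(4)=18; U_tt(-2)=30, U_tt(3)=-30.
Saddle points occur where the two diagonal entries have opposite signs: (1, -2), (4, 3). Count: 2.

2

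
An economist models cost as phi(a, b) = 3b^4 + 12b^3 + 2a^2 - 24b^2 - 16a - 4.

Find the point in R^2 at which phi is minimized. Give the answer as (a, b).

(4, -4)

phi(a,b) separates as P(a) + Q(b) − 4, so its minimum is min P + min Q − 4.
P'(a) = 4a - 16 vanishes at a ∈ {4}; Q'(b) = 12b(b - 1)(b + 4) vanishes at b ∈ {-4, 0, 1}.
Local minima of P (where P''>0): P(4)=-32. Local minima of Q: Q(-4)=-384, Q(1)=-9.
So the global minimum of phi is P(4) + Q(-4) − 4 = -32 − 384 − 4 = -420, attained at (4, -4).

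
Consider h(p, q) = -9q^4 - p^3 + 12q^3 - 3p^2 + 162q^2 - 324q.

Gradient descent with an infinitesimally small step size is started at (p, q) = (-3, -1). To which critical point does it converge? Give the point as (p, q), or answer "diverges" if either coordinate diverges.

(-2, 1)

h is separable, so gradient descent decouples: p follows -∂h/∂p, q follows -∂h/∂q.
∂h/∂p = -3p(p + 2); at p=-3 this is -9, so p increases.
∂h/∂q = -36(q - 3)(q - 1)(q + 3); at q=-1 this is -576, so q increases.
p converges to its nearest critical value -2 (a local min of the p-part); q converges to 1. The iterate converges to (-2, 1).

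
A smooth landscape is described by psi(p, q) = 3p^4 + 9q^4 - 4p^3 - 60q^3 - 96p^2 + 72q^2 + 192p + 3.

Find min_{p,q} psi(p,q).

psi(p,q) separates as A(p) + B(q) + 3, so its minimum is min A + min B + 3.
A'(p) = 12(p - 4)(p - 1)(p + 4) vanishes at p ∈ {-4, 1, 4}; B'(q) = 36q(q - 4)(q - 1) vanishes at q ∈ {0, 1, 4}.
Local minima of A (where A''>0): A(-4)=-1280, A(4)=-256. Local minima of B: B(0)=0, B(4)=-384.
So the global minimum of psi is A(-4) + B(4) + 3 = -1280 − 384 + 3 = -1661, attained at (-4, 4).

-1661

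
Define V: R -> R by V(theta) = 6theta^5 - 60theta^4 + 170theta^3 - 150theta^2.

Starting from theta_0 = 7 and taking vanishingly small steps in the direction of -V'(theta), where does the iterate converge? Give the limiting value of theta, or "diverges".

5

V'(theta) = 30theta(theta - 5)(theta - 2)(theta - 1), so V'(7) = 12600.
Gradient descent moves in the -V' direction, i.e. theta is decreasing.
The nearest critical point in that direction is theta = 5, where V'' = 1800 > 0 (a local minimum). The iterate converges there.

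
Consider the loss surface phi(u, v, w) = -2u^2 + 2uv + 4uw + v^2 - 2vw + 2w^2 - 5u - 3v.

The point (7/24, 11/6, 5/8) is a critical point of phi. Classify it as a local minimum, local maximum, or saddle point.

The Hessian is constant: H = [[-4, 2, 4], [2, 2, -2], [4, -2, 4]].
Leading principal minors: Δ₁ = -4, Δ₂ = -12, Δ₃ = -96.
The minors fit neither the all-positive nor the alternating-sign pattern, so H is indefinite: a saddle point.

saddle point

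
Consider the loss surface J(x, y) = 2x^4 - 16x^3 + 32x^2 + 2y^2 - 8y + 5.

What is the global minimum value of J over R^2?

J(x,y) separates as P(x) + Q(y) + 5, so its minimum is min P + min Q + 5.
P'(x) = 8x(x - 4)(x - 2) vanishes at x ∈ {0, 2, 4}; Q'(y) = 4y - 8 vanishes at y ∈ {2}.
Local minima of P (where P''>0): P(0)=0, P(4)=0. Local minima of Q: Q(2)=-8.
So the global minimum of J is P(0) + Q(2) + 5 = 0 − 8 + 5 = -3, attained at (0, 2).

-3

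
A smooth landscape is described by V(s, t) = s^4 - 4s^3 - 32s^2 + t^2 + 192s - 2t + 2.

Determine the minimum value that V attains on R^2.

-767

V(s,t) separates as P(s) + Q(t) + 2, so its minimum is min P + min Q + 2.
P'(s) = 4(s - 4)(s - 3)(s + 4) vanishes at s ∈ {-4, 3, 4}; Q'(t) = 2(t - 1) vanishes at t ∈ {1}.
Local minima of P (where P''>0): P(-4)=-768, P(4)=256. Local minima of Q: Q(1)=-1.
So the global minimum of V is P(-4) + Q(1) + 2 = -768 − 1 + 2 = -767, attained at (-4, 1).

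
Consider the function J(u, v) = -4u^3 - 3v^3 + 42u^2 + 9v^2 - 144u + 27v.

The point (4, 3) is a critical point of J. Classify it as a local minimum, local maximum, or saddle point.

The mixed partial ∂²J/∂u∂v is 0, so the Hessian at any point is diag(J_uu, J_vv) = diag(12(-2u + 7), 18(-v + 1)).
At (4, 3): H = diag(-12, -36).
Both eigenvalues are negative, so H is negative definite: a local maximum.

local maximum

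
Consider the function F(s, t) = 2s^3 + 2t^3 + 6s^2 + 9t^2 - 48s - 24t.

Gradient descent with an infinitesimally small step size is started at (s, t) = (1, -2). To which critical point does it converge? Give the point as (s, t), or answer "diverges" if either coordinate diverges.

(2, 1)

F is separable, so gradient descent decouples: s follows -∂F/∂s, t follows -∂F/∂t.
∂F/∂s = 6(s - 2)(s + 4); at s=1 this is -30, so s increases.
∂F/∂t = 6(t - 1)(t + 4); at t=-2 this is -36, so t increases.
s converges to its nearest critical value 2 (a local min of the s-part); t converges to 1. The iterate converges to (2, 1).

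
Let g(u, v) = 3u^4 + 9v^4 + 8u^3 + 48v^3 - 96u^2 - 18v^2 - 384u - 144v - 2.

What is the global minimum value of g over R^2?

-2274

g(u,v) separates as P(u) + Q(v) − 2, so its minimum is min P + min Q − 2.
P'(u) = 12(u - 4)(u + 2)(u + 4) vanishes at u ∈ {-4, -2, 4}; Q'(v) = 36(v - 1)(v + 1)(v + 4) vanishes at v ∈ {-4, -1, 1}.
Local minima of P (where P''>0): P(-4)=256, P(4)=-1792. Local minima of Q: Q(-4)=-480, Q(1)=-105.
So the global minimum of g is P(4) + Q(-4) − 2 = -1792 − 480 − 2 = -2274, attained at (4, -4).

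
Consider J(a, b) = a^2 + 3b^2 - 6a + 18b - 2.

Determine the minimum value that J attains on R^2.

-38

J(a,b) separates as P(a) + Q(b) − 2, so its minimum is min P + min Q − 2.
P'(a) = 2a - 6 vanishes at a ∈ {3}; Q'(b) = 6b + 18 vanishes at b ∈ {-3}.
Local minima of P (where P''>0): P(3)=-9. Local minima of Q: Q(-3)=-27.
So the global minimum of J is P(3) + Q(-3) − 2 = -9 − 27 − 2 = -38, attained at (3, -3).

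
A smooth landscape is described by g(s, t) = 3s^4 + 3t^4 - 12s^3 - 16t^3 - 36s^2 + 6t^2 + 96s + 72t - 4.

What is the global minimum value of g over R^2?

-243

g(s,t) separates as P(s) + Q(t) − 4, so its minimum is min P + min Q − 4.
P'(s) = 12(s - 4)(s - 1)(s + 2) vanishes at s ∈ {-2, 1, 4}; Q'(t) = 12(t - 3)(t - 2)(t + 1) vanishes at t ∈ {-1, 2, 3}.
Local minima of P (where P''>0): P(-2)=-192, P(4)=-192. Local minima of Q: Q(-1)=-47, Q(3)=81.
So the global minimum of g is P(-2) + Q(-1) − 4 = -192 − 47 − 4 = -243, attained at (-2, -1).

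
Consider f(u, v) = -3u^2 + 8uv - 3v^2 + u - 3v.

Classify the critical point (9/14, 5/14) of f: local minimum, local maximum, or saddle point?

saddle point

The Hessian of f is constant: H = [[-6, 8], [8, -6]].
det(H) = (-6)·(-6) − 8² = -28.
Since det(H) < 0, H is indefinite and the critical point is a saddle point.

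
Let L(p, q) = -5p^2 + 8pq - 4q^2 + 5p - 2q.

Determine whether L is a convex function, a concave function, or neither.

concave

L is quadratic, so its Hessian is the constant matrix H = [[-10, 8], [8, -8]].
det(H) = 16, tr(H) = -18.
det(H) > 0 and tr(H) < 0, so H is negative definite everywhere: concave.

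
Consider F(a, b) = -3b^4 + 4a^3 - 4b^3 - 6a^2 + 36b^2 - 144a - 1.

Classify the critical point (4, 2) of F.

The mixed partial ∂²F/∂a∂b is 0, so the Hessian at any point is diag(F_aa, F_bb) = diag(12(2a - 1), 12(-3b^2 - 2b + 6)).
At (4, 2): H = diag(84, -120).
The eigenvalues have opposite signs, so H is indefinite: a saddle point.

saddle point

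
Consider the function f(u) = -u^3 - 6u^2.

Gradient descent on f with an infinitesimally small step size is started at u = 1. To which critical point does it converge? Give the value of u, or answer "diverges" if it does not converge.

diverges

f'(u) = -3u(u + 4), so f'(1) = -15.
Gradient descent moves in the -f' direction, i.e. u is increasing.
There is no critical point above u=1, and f' keeps the same sign, so the iterate runs off to +∞.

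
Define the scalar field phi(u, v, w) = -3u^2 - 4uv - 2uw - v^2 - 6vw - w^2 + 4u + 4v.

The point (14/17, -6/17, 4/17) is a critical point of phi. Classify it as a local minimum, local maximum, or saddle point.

The Hessian is constant: H = [[-6, -4, -2], [-4, -2, -6], [-2, -6, -2]].
Leading principal minors: Δ₁ = -6, Δ₂ = -4, Δ₃ = 136.
The minors fit neither the all-positive nor the alternating-sign pattern, so H is indefinite: a saddle point.

saddle point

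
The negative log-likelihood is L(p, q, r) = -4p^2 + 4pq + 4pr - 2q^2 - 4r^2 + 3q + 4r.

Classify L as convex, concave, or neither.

L is quadratic, so its Hessian is the constant matrix H = [[-8, 4, 4], [4, -4, 0], [4, 0, -8]].
Leading principal minors: -8, 16, -64.
Signs alternate −, +, − ⇒ H ≺ 0 ⇒ concave.

concave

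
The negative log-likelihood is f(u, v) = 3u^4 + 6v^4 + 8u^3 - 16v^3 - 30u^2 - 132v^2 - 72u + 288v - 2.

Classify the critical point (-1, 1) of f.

local maximum

The mixed partial ∂²f/∂u∂v is 0, so the Hessian at any point is diag(f_uu, f_vv) = diag(12(3u^2 + 4u - 5), 24(3v^2 - 4v - 11)).
At (-1, 1): H = diag(-72, -288).
Both eigenvalues are negative, so H is negative definite: a local maximum.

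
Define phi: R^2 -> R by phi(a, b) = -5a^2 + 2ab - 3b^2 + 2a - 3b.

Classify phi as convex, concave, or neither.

phi is quadratic, so its Hessian is the constant matrix H = [[-10, 2], [2, -6]].
det(H) = 56, tr(H) = -16.
det(H) > 0 and tr(H) < 0, so H is negative definite everywhere: concave.

concave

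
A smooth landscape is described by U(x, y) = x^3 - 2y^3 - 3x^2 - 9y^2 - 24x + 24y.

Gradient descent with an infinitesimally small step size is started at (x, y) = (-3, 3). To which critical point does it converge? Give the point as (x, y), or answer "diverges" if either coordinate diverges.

U is separable, so gradient descent decouples: x follows -∂U/∂x, y follows -∂U/∂y.
∂U/∂x = 3(x - 4)(x + 2); at x=-3 this is 21, so x decreases.
∂U/∂y = -6(y - 1)(y + 4); at y=3 this is -84, so y increases.
The x-coordinate has no critical point in that direction and runs off to infinity.

diverges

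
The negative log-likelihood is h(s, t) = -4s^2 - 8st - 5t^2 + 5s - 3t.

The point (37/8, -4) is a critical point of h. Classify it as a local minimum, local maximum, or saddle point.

local maximum

The Hessian of h is constant: H = [[-8, -8], [-8, -10]].
det(H) = (-8)·(-10) − (-8)² = 16.
det(H) > 0 and tr(H) = -18 < 0, so H is negative definite and the point is a local maximum.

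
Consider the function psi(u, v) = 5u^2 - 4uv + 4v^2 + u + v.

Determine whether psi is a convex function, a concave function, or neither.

convex

psi is quadratic, so its Hessian is the constant matrix H = [[10, -4], [-4, 8]].
det(H) = 64, tr(H) = 18.
det(H) > 0 and tr(H) > 0, so H is positive definite everywhere: convex.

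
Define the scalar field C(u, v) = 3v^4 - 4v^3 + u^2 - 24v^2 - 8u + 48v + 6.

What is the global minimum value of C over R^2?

C(u,v) separates as P(u) + Q(v) + 6, so its minimum is min P + min Q + 6.
P'(u) = 2u - 8 vanishes at u ∈ {4}; Q'(v) = 12(v - 2)(v - 1)(v + 2) vanishes at v ∈ {-2, 1, 2}.
Local minima of P (where P''>0): P(4)=-16. Local minima of Q: Q(-2)=-112, Q(2)=16.
So the global minimum of C is P(4) + Q(-2) + 6 = -16 − 112 + 6 = -122, attained at (4, -2).

-122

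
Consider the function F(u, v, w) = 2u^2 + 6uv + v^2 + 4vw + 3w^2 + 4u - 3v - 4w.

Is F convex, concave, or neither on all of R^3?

neither

F is quadratic, so its Hessian is the constant matrix H = [[4, 6, 0], [6, 2, 4], [0, 4, 6]].
Leading principal minors: 4, -28, -232.
Neither pattern holds ⇒ H is indefinite ⇒ neither convex nor concave.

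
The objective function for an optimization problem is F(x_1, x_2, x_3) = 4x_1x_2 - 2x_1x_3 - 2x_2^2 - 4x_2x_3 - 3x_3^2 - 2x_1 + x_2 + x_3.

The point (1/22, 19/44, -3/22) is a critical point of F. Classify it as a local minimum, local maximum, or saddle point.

saddle point

The Hessian is constant: H = [[0, 4, -2], [4, -4, -4], [-2, -4, -6]].
Leading principal minors: Δ₁ = 0, Δ₂ = -16, Δ₃ = 176.
The minors fit neither the all-positive nor the alternating-sign pattern, so H is indefinite: a saddle point.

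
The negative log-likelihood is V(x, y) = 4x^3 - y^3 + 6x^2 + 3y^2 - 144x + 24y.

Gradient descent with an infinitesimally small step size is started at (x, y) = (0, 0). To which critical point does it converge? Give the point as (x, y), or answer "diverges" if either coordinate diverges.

(3, -2)

V is separable, so gradient descent decouples: x follows -∂V/∂x, y follows -∂V/∂y.
∂V/∂x = 12(x - 3)(x + 4); at x=0 this is -144, so x increases.
∂V/∂y = -3(y - 4)(y + 2); at y=0 this is 24, so y decreases.
x converges to its nearest critical value 3 (a local min of the x-part); y converges to -2. The iterate converges to (3, -2).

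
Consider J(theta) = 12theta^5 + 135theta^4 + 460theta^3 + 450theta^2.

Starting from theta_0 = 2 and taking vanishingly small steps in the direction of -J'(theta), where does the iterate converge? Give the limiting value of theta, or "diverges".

0

J'(theta) = 60theta(theta + 1)(theta + 3)(theta + 5), so J'(2) = 12600.
Gradient descent moves in the -J' direction, i.e. theta is decreasing.
The nearest critical point in that direction is theta = 0, where J'' = 900 > 0 (a local minimum). The iterate converges there.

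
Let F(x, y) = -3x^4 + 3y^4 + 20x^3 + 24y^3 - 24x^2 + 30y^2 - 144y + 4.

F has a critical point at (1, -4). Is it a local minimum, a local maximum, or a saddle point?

The mixed partial ∂²F/∂x∂y is 0, so the Hessian at any point is diag(F_xx, F_yy) = diag(12(-3x^2 + 10x - 4), 12(3y^2 + 12y + 5)).
At (1, -4): H = diag(36, 60).
Both eigenvalues are positive, so H is positive definite: a local minimum.

local minimum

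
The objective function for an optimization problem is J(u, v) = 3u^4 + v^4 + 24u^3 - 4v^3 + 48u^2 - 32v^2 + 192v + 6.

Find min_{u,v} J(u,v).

J(u,v) separates as P(u) + Q(v) + 6, so its minimum is min P + min Q + 6.
P'(u) = 12u(u + 2)(u + 4) vanishes at u ∈ {-4, -2, 0}; Q'(v) = 4(v - 4)(v - 3)(v + 4) vanishes at v ∈ {-4, 3, 4}.
Local minima of P (where P''>0): P(-4)=0, P(0)=0. Local minima of Q: Q(-4)=-768, Q(4)=256.
So the global minimum of J is P(-4) + Q(-4) + 6 = 0 − 768 + 6 = -762, attained at (-4, -4).

-762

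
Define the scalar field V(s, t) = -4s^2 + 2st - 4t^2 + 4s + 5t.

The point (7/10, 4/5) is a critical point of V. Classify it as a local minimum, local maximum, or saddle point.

local maximum

The Hessian of V is constant: H = [[-8, 2], [2, -8]].
det(H) = (-8)·(-8) − 2² = 60.
det(H) > 0 and tr(H) = -16 < 0, so H is negative definite and the point is a local maximum.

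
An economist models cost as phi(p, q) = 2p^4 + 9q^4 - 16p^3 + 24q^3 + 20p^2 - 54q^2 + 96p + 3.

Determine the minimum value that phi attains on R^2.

-460

phi(p,q) separates as A(p) + B(q) + 3, so its minimum is min A + min B + 3.
A'(p) = 8(p - 4)(p - 3)(p + 1) vanishes at p ∈ {-1, 3, 4}; B'(q) = 36q(q - 1)(q + 3) vanishes at q ∈ {-3, 0, 1}.
Local minima of A (where A''>0): A(-1)=-58, A(4)=192. Local minima of B: B(-3)=-405, B(1)=-21.
So the global minimum of phi is A(-1) + B(-3) + 3 = -58 − 405 + 3 = -460, attained at (-1, -3).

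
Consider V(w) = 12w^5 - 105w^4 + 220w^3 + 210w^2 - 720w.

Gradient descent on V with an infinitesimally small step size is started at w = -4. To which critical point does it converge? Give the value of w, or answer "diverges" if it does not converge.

V'(w) = 60(w - 4)(w - 3)(w - 1)(w + 1), so V'(-4) = 50400.
Gradient descent moves in the -V' direction, i.e. w is decreasing.
There is no critical point below w=-4, and V' keeps the same sign, so the iterate runs off to −∞.

diverges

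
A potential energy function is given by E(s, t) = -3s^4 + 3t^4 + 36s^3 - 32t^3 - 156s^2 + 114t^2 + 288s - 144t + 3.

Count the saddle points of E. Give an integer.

5

E separates as a function of s plus a function of t, so ∇E=0 decouples.
∂E/∂s = -12(s - 4)(s - 3)(s - 2) = 0 at s ∈ {2, 3, 4}; ∂E/∂t = 12(t - 4)(t - 3)(t - 1) = 0 at t ∈ {1, 3, 4}.
The Hessian is diagonal: diag(E_ss, E_tt). Second derivatives: E_ss(2)=-24, E_ss(3)=12, E_ss(4)=-24; E_tt(1)=72, E_tt(3)=-24, E_tt(4)=36.
Saddle points occur where the two diagonal entries have opposite signs: (2, 1), (2, 4), (3, 3), (4, 1), (4, 4). Count: 5.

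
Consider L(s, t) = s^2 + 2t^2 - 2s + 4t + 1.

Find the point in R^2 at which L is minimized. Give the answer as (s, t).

L(s,t) separates as P(s) + Q(t) + 1, so its minimum is min P + min Q + 1.
P'(s) = 2s - 2 vanishes at s ∈ {1}; Q'(t) = 4(t + 1) vanishes at t ∈ {-1}.
Local minima of P (where P''>0): P(1)=-1. Local minima of Q: Q(-1)=-2.
So the global minimum of L is P(1) + Q(-1) + 1 = -1 − 2 + 1 = -2, attained at (1, -1).

(1, -1)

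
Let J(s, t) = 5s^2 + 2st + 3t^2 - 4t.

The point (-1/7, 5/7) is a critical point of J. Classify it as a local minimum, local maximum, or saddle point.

The Hessian of J is constant: H = [[10, 2], [2, 6]].
det(H) = 10·6 − 2² = 56.
det(H) > 0 and tr(H) = 16 > 0, so H is positive definite and the point is a local minimum.

local minimum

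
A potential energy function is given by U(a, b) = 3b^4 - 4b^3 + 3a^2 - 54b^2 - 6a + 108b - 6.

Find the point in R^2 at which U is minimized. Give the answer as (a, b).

(1, -3)

U(a,b) separates as P(a) + Q(b) − 6, so its minimum is min P + min Q − 6.
P'(a) = 6a - 6 vanishes at a ∈ {1}; Q'(b) = 12(b - 3)(b - 1)(b + 3) vanishes at b ∈ {-3, 1, 3}.
Local minima of P (where P''>0): P(1)=-3. Local minima of Q: Q(-3)=-459, Q(3)=-27.
So the global minimum of U is P(1) + Q(-3) − 6 = -3 − 459 − 6 = -468, attained at (1, -3).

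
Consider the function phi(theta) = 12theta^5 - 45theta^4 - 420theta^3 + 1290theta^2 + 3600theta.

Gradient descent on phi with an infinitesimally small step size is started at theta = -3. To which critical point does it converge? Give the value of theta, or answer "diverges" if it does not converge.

-1

phi'(theta) = 60(theta - 5)(theta - 3)(theta + 1)(theta + 4), so phi'(-3) = -5760.
Gradient descent moves in the -phi' direction, i.e. theta is increasing.
The nearest critical point in that direction is theta = -1, where phi'' = 4320 > 0 (a local minimum). The iterate converges there.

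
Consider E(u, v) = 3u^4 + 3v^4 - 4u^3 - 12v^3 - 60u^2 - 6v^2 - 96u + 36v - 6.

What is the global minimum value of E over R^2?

-865

E(u,v) separates as P(u) + Q(v) − 6, so its minimum is min P + min Q − 6.
P'(u) = 12(u - 4)(u + 1)(u + 2) vanishes at u ∈ {-2, -1, 4}; Q'(v) = 12(v - 3)(v - 1)(v + 1) vanishes at v ∈ {-1, 1, 3}.
Local minima of P (where P''>0): P(-2)=32, P(4)=-832. Local minima of Q: Q(-1)=-27, Q(3)=-27.
So the global minimum of E is P(4) + Q(-1) − 6 = -832 − 27 − 6 = -865, attained at (4, -1).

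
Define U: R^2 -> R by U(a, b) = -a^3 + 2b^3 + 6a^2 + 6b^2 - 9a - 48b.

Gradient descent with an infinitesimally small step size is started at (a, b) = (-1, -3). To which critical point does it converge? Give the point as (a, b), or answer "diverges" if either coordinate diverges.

U is separable, so gradient descent decouples: a follows -∂U/∂a, b follows -∂U/∂b.
∂U/∂a = -3(a - 3)(a - 1); at a=-1 this is -24, so a increases.
∂U/∂b = 6(b - 2)(b + 4); at b=-3 this is -30, so b increases.
a converges to its nearest critical value 1 (a local min of the a-part); b converges to 2. The iterate converges to (1, 2).

(1, 2)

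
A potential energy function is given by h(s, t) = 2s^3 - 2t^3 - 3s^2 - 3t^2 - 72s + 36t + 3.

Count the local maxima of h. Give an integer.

h separates as a function of s plus a function of t, so ∇h=0 decouples.
∂h/∂s = 6(s - 4)(s + 3) = 0 at s ∈ {-3, 4}; ∂h/∂t = -6(t - 2)(t + 3) = 0 at t ∈ {-3, 2}.
The Hessian is diagonal: diag(h_ss, h_tt). Second derivatives: h_ss(-3)=-42, h_ss(4)=42; h_tt(-3)=30, h_tt(2)=-30.
Local maxima occur where both diagonal entries negative: (-3, 2). Count: 1.

1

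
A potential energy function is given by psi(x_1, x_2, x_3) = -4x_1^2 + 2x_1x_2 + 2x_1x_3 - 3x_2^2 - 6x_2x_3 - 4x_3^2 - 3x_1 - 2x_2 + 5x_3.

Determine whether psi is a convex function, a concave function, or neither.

psi is quadratic, so its Hessian is the constant matrix H = [[-8, 2, 2], [2, -6, -6], [2, -6, -8]].
Leading principal minors: -8, 44, -88.
Signs alternate −, +, − ⇒ H ≺ 0 ⇒ concave.

concave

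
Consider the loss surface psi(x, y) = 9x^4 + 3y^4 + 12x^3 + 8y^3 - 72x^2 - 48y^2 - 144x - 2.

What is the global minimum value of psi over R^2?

-850

psi(x,y) separates as P(x) + Q(y) − 2, so its minimum is min P + min Q − 2.
P'(x) = 36(x - 2)(x + 1)(x + 2) vanishes at x ∈ {-2, -1, 2}; Q'(y) = 12y(y - 2)(y + 4) vanishes at y ∈ {-4, 0, 2}.
Local minima of P (where P''>0): P(-2)=48, P(2)=-336. Local minima of Q: Q(-4)=-512, Q(2)=-80.
So the global minimum of psi is P(2) + Q(-4) − 2 = -336 − 512 − 2 = -850, attained at (2, -4).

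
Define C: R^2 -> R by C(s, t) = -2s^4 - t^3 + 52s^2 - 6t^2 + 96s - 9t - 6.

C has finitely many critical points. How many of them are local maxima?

C separates as a function of s plus a function of t, so ∇C=0 decouples.
∂C/∂s = -8(s - 4)(s + 1)(s + 3) = 0 at s ∈ {-3, -1, 4}; ∂C/∂t = -3(t + 1)(t + 3) = 0 at t ∈ {-3, -1}.
The Hessian is diagonal: diag(C_ss, C_tt). Second derivatives: C_ss(-3)=-112, C_ss(-1)=80, C_ss(4)=-280; C_tt(-3)=6, C_tt(-1)=-6.
Local maxima occur where both diagonal entries negative: (-3, -1), (4, -1). Count: 2.

2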